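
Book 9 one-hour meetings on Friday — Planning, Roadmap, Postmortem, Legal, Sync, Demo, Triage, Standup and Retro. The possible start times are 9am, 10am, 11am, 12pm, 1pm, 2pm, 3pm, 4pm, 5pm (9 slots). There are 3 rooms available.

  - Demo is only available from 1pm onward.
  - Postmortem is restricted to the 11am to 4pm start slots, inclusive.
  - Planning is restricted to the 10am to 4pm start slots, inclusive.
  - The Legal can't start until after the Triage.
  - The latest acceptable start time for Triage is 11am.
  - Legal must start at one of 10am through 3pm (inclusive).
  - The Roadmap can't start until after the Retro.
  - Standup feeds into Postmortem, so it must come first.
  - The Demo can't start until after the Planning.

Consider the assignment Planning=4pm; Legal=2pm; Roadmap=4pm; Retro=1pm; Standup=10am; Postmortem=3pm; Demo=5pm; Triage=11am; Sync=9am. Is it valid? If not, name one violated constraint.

There are 3 rooms available — holds.
The Demo can't start until after the Planning — holds.
The latest acceptable start time for Triage is 11am — holds.
The Legal can't start until after the Triage — holds.
The Roadmap can't start until after the Retro — holds.
Planning is restricted to the 10am to 4pm start slots, inclusive — holds.
Demo is only available from 1pm onward — holds.
Legal must start at one of 10am through 3pm (inclusive) — holds.
Postmortem is restricted to the 11am to 4pm start slots, inclusive — holds.
Standup feeds into Postmortem, so it must come first — holds.

Yes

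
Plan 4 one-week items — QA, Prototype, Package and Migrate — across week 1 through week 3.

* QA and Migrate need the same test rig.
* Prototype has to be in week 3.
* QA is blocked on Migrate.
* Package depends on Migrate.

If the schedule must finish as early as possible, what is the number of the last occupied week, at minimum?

week 3

The precedence chain requires at least 2 distinct weeks.
Prototype can't be placed before week 3, so the schedule must run through at least week 3.
3 works (last occupied week: week 3): for example Prototype -> week 3; QA -> week 2; Package -> week 2; Migrate -> week 1.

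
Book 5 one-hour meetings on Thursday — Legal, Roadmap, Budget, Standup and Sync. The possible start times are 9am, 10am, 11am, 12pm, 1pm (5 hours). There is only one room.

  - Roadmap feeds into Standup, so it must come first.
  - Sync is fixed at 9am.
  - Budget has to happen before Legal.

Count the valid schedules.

6

Splitting on Legal: it can be 11am (1), 12pm (2), 1pm (3). Listing each branch's schedules as (Roadmap, Budget, Standup, Sync):
Legal=11am: (12pm,10am,1pm,9am) — 1.
Legal=12pm: (10am,11am,1pm,9am) (11am,10am,1pm,9am) — 2.
Legal=1pm: (10am,11am,12pm,9am) (10am,12pm,11am,9am) (11am,10am,12pm,9am) — 3.
Summing: 1 + 2 + 3 = 6.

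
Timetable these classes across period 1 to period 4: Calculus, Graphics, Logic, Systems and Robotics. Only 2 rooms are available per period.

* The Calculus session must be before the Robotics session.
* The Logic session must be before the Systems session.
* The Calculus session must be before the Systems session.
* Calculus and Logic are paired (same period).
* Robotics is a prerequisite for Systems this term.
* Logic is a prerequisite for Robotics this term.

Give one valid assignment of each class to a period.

Logic -> period 1; Calculus -> period 1; Systems -> period 3; Robotics -> period 2; Graphics -> period 2

Checking: Robotics(period 2) before Systems(period 3); Logic(period 1) before Systems(period 3); Logic(period 1) before Robotics(period 2); Calculus(period 1) before Robotics(period 2); Calculus(period 1) before Systems(period 3); Calculus = Logic = period 1; max 2 per period (cap 2).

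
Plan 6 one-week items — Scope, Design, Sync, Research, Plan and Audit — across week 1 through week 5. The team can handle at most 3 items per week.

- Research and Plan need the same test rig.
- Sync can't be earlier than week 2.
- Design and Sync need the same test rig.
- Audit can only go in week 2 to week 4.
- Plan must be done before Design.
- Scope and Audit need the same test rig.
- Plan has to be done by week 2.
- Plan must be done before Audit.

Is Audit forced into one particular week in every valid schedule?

No

Audit can be week 2 (e.g. Plan in week 1, Design in week 3, Audit in week 2, Scope in week 1, Research in week 2, Sync in week 2) or week 3 (e.g. Scope -> week 1; Research -> week 2; Sync -> week 2; Plan -> week 1; Audit -> week 3; Design -> week 3).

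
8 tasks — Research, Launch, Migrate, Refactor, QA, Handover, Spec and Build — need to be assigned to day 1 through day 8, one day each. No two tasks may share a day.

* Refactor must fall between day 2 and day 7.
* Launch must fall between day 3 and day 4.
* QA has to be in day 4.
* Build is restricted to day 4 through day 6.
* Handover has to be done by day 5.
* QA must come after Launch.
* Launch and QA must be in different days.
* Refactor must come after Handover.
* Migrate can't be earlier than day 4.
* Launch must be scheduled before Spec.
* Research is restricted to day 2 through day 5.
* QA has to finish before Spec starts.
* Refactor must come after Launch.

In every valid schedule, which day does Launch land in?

Launch's window is day 3–day 4.
QA is fixed at day 4, and Launch can't share a day with QA.
So Launch must be day 3.

day 3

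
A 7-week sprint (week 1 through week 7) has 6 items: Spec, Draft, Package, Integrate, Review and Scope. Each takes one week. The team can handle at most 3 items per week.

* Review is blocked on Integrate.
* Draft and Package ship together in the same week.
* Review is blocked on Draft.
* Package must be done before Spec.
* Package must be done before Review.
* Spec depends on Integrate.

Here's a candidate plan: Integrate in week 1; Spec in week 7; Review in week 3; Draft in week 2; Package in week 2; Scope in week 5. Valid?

Yes

Draft and Package ship together in the same week — holds.
The team can handle at most 3 items per week — holds.
Package must be done before Review — holds.
Package must be done before Spec — holds.
Review is blocked on Integrate — holds.
Review is blocked on Draft — holds.
Spec depends on Integrate — holds.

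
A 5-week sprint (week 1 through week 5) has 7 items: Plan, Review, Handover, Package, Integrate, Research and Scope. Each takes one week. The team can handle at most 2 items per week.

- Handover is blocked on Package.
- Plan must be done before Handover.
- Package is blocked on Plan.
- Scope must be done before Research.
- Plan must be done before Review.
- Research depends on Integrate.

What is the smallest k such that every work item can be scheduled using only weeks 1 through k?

4

The precedence chain requires at least 3 distinct weeks.
With at most 2 per week and 7 work items, at least 4 weeks are needed.
4 works (last occupied week: week 4): for example Scope -> week 2, Integrate -> week 1, Package -> week 2, Review -> week 4, Handover -> week 3, Plan -> week 1, Research -> week 3.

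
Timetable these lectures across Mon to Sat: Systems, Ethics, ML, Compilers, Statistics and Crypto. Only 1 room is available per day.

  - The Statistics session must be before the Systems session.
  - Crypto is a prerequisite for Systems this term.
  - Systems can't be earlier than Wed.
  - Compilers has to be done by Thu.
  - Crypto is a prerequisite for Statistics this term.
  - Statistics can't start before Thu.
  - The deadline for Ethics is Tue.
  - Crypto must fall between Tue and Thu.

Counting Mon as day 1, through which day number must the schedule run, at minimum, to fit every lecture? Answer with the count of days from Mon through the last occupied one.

6 days

The precedence chain requires at least 3 distinct days.
With at most 1 per day and 6 lectures, at least 6 days are needed.
Propagating the time windows through the other constraints, Systems can't land before Fri — that is day 5 counting from Mon — so the schedule must run through at least 5 days.
6 works (last occupied day: Sat): for example Crypto=Tue, Ethics=Mon, Statistics=Thu, Compilers=Wed, ML=Sat, Systems=Fri.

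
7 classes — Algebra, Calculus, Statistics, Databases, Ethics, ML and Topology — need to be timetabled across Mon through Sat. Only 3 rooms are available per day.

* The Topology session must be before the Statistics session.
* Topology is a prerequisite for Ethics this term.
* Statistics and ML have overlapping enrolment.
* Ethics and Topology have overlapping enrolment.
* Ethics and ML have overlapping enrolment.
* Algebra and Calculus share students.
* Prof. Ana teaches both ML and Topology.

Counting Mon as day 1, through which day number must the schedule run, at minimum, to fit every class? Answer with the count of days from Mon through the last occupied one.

The precedence chain requires at least 2 distinct days.
With at most 3 per day and 7 classes, at least 3 days are needed.
3 works (last occupied day: Wed): for example Calculus in Tue, Databases in Mon, Ethics in Tue, Topology in Mon, ML in Wed, Algebra in Mon, Statistics in Tue.

3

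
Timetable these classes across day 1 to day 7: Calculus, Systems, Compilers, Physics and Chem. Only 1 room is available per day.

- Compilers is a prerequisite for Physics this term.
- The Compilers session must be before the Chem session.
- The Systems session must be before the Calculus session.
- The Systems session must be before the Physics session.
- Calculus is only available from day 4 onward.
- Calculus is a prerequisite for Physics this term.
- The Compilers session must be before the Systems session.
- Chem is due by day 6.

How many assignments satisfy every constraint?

60

Splitting on Calculus: it can be day 4 (18), day 5 (22), day 6 (20). Listing each branch's schedules as (Systems, Compilers, Physics, Chem) by day number:
Calculus=day 4: (2,1,5,3) (2,1,5,6) (2,1,6,3) (2,1,6,5) (2,1,7,3) (2,1,7,5) (2,1,7,6) (3,1,5,2) (3,1,5,6) (3,1,6,2) (3,1,6,5) (3,1,7,2) (3,1,7,5) (3,1,7,6) (3,2,5,6) (3,2,6,5) (3,2,7,5) (3,2,7,6) — 18.
Calculus=day 5: (2,1,6,3) (2,1,6,4) (2,1,7,3) (2,1,7,4) (2,1,7,6) (3,1,6,2) (3,1,6,4) (3,1,7,2) (3,1,7,4) (3,1,7,6) (3,2,6,4) (3,2,7,4) (3,2,7,6) (4,1,6,2) (4,1,6,3) (4,1,7,2) (4,1,7,3) (4,1,7,6) (4,2,6,3) (4,2,7,3) (4,2,7,6) (4,3,7,6) — 22.
Calculus=day 6: (2,1,7,3) (2,1,7,4) (2,1,7,5) (3,1,7,2) (3,1,7,4) (3,1,7,5) (3,2,7,4) (3,2,7,5) (4,1,7,2) (4,1,7,3) (4,1,7,5) (4,2,7,3) (4,2,7,5) (4,3,7,5) (5,1,7,2) (5,1,7,3) (5,1,7,4) (5,2,7,3) (5,2,7,4) (5,3,7,4) — 20.
Summing: 18 + 22 + 20 = 60.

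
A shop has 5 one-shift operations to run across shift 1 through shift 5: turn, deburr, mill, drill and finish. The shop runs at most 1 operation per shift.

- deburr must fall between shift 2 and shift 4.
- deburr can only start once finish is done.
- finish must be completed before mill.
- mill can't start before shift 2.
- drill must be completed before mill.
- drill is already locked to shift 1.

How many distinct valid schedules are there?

Splitting on turn: it can be shift 2 (1), shift 3 (1), shift 4 (1), shift 5 (2). Listing each branch's schedules as (deburr, mill, drill, finish) by shift number:
turn=shift 2: (4,5,1,3) — 1.
turn=shift 3: (4,5,1,2) — 1.
turn=shift 4: (3,5,1,2) — 1.
turn=shift 5: (3,4,1,2) (4,3,1,2) — 2.
Summing: 1 + 1 + 1 + 2 = 5.

5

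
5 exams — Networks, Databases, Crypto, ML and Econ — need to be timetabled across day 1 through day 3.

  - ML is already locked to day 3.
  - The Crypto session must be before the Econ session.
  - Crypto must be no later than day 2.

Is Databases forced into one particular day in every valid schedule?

No

Databases can be day 1 (e.g. ML -> day 3, Crypto -> day 1, Databases -> day 1, Econ -> day 2, Networks -> day 1) or day 2 (e.g. Econ=day 2, Crypto=day 1, ML=day 3, Networks=day 1, Databases=day 2).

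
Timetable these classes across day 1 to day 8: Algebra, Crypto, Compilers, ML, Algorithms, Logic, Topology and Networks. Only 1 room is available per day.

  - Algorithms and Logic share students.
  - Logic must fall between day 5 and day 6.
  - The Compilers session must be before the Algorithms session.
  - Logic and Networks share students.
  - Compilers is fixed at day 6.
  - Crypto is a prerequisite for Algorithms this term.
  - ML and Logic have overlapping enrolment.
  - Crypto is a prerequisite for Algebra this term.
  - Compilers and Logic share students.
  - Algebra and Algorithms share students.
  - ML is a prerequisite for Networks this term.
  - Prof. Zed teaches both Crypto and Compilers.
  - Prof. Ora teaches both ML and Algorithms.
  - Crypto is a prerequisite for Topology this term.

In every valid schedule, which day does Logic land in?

day 5

Logic's window is day 5–day 6.
Compilers is fixed at day 6, and Logic can't share a day with Compilers.
So Logic must be day 5.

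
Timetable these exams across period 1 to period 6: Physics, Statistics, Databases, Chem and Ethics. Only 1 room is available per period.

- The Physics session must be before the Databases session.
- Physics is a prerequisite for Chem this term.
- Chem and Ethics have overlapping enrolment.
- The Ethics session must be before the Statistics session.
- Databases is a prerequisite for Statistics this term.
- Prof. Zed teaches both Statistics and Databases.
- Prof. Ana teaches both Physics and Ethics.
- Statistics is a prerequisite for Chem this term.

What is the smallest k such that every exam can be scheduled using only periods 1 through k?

5

The precedence chain requires at least 4 distinct periods.
With at most 1 per period and 5 exams, at least 5 periods are needed.
5 works (last occupied period: period 5): for example Databases in period 2, Physics in period 1, Chem in period 5, Statistics in period 4, Ethics in period 3.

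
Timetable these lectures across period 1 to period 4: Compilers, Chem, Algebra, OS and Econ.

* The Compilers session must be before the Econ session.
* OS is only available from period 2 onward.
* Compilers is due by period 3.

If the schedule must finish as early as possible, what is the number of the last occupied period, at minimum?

2

The precedence chain requires at least 2 distinct periods.
2 works (last occupied period: period 2): for example Chem=period 1; Econ=period 2; Algebra=period 1; OS=period 2; Compilers=period 1.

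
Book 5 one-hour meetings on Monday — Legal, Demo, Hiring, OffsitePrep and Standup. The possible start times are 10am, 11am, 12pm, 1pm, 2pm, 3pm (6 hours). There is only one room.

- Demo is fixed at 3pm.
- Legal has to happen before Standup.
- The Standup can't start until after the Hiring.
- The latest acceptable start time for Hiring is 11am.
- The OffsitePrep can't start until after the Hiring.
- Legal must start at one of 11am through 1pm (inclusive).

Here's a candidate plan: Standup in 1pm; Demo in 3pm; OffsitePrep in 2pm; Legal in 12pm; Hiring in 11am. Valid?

Valid

Demo is fixed at 3pm — holds.
The Standup can't start until after the Hiring — holds.
Legal has to happen before Standup — holds.
The latest acceptable start time for Hiring is 11am — holds.
There is only one room — holds.
The OffsitePrep can't start until after the Hiring — holds.
Legal must start at one of 11am through 1pm (inclusive) — holds.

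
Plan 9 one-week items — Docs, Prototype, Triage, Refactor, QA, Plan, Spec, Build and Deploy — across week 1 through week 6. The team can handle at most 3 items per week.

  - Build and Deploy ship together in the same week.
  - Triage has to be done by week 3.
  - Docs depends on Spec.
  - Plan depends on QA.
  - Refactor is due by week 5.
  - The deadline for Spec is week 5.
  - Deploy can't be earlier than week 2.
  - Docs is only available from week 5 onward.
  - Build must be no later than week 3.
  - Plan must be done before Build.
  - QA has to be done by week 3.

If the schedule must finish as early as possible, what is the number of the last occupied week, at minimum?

week 5

The precedence chain requires at least 3 distinct weeks.
With at most 3 per week and 9 work items, at least 3 weeks are needed.
Docs can't be placed before week 5, so the schedule must run through at least week 5.
5 works (last occupied week: week 5): for example Plan in week 2, Build in week 3, Deploy in week 3, Prototype in week 2, Docs in week 5, Refactor in week 2, QA in week 1, Spec in week 1, Triage in week 1.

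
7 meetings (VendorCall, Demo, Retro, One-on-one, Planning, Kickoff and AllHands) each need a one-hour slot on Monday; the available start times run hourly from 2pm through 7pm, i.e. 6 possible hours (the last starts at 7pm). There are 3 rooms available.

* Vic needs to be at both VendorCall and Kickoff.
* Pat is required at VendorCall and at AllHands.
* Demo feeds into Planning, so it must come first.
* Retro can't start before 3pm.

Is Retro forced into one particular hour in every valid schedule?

No

Retro can be 3pm (e.g. VendorCall -> 2pm, One-on-one -> 2pm, Kickoff -> 3pm, Demo -> 2pm, AllHands -> 4pm, Retro -> 3pm, Planning -> 3pm) or 4pm (e.g. One-on-one=2pm, VendorCall=2pm, AllHands=3pm, Demo=2pm, Retro=4pm, Planning=3pm, Kickoff=3pm).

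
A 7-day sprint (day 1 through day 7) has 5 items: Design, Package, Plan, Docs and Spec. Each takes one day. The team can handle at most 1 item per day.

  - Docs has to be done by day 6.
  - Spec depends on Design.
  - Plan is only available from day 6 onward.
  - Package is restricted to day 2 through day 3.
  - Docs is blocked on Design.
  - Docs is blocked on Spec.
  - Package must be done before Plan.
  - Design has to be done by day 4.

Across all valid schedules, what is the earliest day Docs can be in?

Precedence pushes Docs to at least day 3; Docs's own window allows nothing later than day 6.
Docs at day 4 is achievable: Design=day 1; Package=day 2; Plan=day 6; Spec=day 3; Docs=day 4.
Nothing earlier works — the capacity limit rule out every day before day 4.

day 4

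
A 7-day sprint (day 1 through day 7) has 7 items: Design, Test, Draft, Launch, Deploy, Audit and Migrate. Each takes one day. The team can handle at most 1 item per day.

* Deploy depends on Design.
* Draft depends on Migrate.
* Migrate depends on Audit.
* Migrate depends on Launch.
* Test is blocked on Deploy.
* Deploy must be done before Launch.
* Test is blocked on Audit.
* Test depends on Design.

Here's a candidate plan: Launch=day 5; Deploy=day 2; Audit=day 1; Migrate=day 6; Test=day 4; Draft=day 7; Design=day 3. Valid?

No. Deploy depends on Design is not satisfied.

The team can handle at most 1 item per day — holds.
Test is blocked on Deploy — holds.
Test depends on Design — holds.
Deploy depends on Design — violated.
Migrate depends on Audit — holds.
Draft depends on Migrate — holds.
Test is blocked on Audit — holds.
Deploy must be done before Launch — holds.
Migrate depends on Launch — holds.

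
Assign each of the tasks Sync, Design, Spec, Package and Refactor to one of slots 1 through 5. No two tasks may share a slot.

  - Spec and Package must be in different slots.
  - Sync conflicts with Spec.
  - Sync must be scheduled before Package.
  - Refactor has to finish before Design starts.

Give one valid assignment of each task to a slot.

Spec in 5, Refactor in 2, Sync in 1, Package in 4, Design in 3

Checking: Sync(1) before Package(4); Refactor(2) before Design(3); Spec(5) != Package(4); Sync(1) != Spec(5); max 1 per slot (cap 1).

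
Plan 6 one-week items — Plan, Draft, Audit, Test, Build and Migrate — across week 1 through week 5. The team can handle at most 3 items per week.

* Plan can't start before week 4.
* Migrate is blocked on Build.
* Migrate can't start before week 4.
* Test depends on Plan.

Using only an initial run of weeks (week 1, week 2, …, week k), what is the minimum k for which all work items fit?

The precedence chain requires at least 2 distinct weeks.
With at most 3 per week and 6 work items, at least 2 weeks are needed.
Propagating the time windows through the other constraints, Test can't land before week 5, so the schedule must run through at least week 5.
5 works (last occupied week: week 5): for example Audit=week 1; Build=week 1; Migrate=week 4; Plan=week 4; Test=week 5; Draft=week 1.

5 weeks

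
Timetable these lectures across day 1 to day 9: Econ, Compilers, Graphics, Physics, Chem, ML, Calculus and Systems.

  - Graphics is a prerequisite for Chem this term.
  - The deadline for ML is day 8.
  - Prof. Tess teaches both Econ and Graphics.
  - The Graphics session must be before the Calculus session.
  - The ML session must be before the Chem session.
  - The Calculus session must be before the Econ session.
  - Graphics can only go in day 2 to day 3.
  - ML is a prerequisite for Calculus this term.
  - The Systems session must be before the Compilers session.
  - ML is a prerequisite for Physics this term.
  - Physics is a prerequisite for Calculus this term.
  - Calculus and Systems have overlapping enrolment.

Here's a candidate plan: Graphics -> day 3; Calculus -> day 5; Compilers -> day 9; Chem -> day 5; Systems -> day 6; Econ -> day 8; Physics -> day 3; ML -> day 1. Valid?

Graphics is a prerequisite for Chem this term — holds.
Physics is a prerequisite for Calculus this term — holds.
ML is a prerequisite for Physics this term — holds.
The deadline for ML is day 8 — holds.
Calculus and Systems have overlapping enrolment — holds.
The Systems session must be before the Compilers session — holds.
Graphics can only go in day 2 to day 3 — holds.
Prof. Tess teaches both Econ and Graphics — holds.
The ML session must be before the Chem session — holds.
ML is a prerequisite for Calculus this term — holds.
The Graphics session must be before the Calculus session — holds.
The Calculus session must be before the Econ session — holds.

Yes, all constraints hold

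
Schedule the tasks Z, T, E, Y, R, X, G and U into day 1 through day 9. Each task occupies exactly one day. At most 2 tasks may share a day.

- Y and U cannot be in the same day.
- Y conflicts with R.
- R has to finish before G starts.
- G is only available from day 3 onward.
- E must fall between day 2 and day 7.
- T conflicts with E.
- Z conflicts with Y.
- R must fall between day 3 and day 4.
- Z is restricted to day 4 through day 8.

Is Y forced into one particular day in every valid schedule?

Y can be day 1 (e.g. U -> day 3, Y -> day 1, E -> day 2, T -> day 1, G -> day 4, Z -> day 4, X -> day 2, R -> day 3) or day 2 (e.g. G=day 4; Z=day 4; E=day 2; U=day 3; R=day 3; Y=day 2; X=day 1; T=day 1).

No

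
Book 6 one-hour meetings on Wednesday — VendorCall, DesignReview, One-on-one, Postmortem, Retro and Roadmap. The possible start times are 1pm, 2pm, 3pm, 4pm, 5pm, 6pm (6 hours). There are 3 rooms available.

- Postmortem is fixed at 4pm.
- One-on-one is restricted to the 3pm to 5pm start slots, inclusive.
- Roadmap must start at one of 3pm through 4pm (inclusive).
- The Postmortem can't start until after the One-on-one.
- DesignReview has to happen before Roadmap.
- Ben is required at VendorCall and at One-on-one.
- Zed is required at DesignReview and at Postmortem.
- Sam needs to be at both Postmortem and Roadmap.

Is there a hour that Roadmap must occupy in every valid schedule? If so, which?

Roadmap's window is 3pm–4pm.
Postmortem is fixed at 4pm, and Roadmap can't share a hour with Postmortem.
So Roadmap must be 3pm.

3pm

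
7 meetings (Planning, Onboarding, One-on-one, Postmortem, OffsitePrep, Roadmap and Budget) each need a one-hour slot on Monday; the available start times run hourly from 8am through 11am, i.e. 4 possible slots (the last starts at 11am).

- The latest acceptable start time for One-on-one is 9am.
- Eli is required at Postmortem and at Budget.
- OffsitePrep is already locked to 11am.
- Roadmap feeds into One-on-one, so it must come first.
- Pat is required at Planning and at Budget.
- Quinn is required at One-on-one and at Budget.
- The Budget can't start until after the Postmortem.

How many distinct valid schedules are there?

60

Splitting on Planning: it can be 8am (20), 9am (20), 10am (12), 11am (8). Listing each branch's schedules as (Onboarding, One-on-one, Postmortem, OffsitePrep, Roadmap, Budget):
Planning=8am: (8am,9am,8am,11am,8am,10am) (8am,9am,8am,11am,8am,11am) (8am,9am,9am,11am,8am,10am) (8am,9am,9am,11am,8am,11am) (8am,9am,10am,11am,8am,11am) (9am,9am,8am,11am,8am,10am) (9am,9am,8am,11am,8am,11am) (9am,9am,9am,11am,8am,10am) (9am,9am,9am,11am,8am,11am) (9am,9am,10am,11am,8am,11am) (10am,9am,8am,11am,8am,10am) (10am,9am,8am,11am,8am,11am) (10am,9am,9am,11am,8am,10am) (10am,9am,9am,11am,8am,11am) (10am,9am,10am,11am,8am,11am) (11am,9am,8am,11am,8am,10am) (11am,9am,8am,11am,8am,11am) (11am,9am,9am,11am,8am,10am) (11am,9am,9am,11am,8am,11am) (11am,9am,10am,11am,8am,11am) — 20.
Planning=9am: (8am,9am,8am,11am,8am,10am) (8am,9am,8am,11am,8am,11am) (8am,9am,9am,11am,8am,10am) (8am,9am,9am,11am,8am,11am) (8am,9am,10am,11am,8am,11am) (9am,9am,8am,11am,8am,10am) (9am,9am,8am,11am,8am,11am) (9am,9am,9am,11am,8am,10am) (9am,9am,9am,11am,8am,11am) (9am,9am,10am,11am,8am,11am) (10am,9am,8am,11am,8am,10am) (10am,9am,8am,11am,8am,11am) (10am,9am,9am,11am,8am,10am) (10am,9am,9am,11am,8am,11am) (10am,9am,10am,11am,8am,11am) (11am,9am,8am,11am,8am,10am) (11am,9am,8am,11am,8am,11am) (11am,9am,9am,11am,8am,10am) (11am,9am,9am,11am,8am,11am) (11am,9am,10am,11am,8am,11am) — 20.
Planning=10am: (8am,9am,8am,11am,8am,11am) (8am,9am,9am,11am,8am,11am) (8am,9am,10am,11am,8am,11am) (9am,9am,8am,11am,8am,11am) (9am,9am,9am,11am,8am,11am) (9am,9am,10am,11am,8am,11am) (10am,9am,8am,11am,8am,11am) (10am,9am,9am,11am,8am,11am) (10am,9am,10am,11am,8am,11am) (11am,9am,8am,11am,8am,11am) (11am,9am,9am,11am,8am,11am) (11am,9am,10am,11am,8am,11am) — 12.
Planning=11am: (8am,9am,8am,11am,8am,10am) (8am,9am,9am,11am,8am,10am) (9am,9am,8am,11am,8am,10am) (9am,9am,9am,11am,8am,10am) (10am,9am,8am,11am,8am,10am) (10am,9am,9am,11am,8am,10am) (11am,9am,8am,11am,8am,10am) (11am,9am,9am,11am,8am,10am) — 8.
Summing: 20 + 20 + 12 + 8 = 60.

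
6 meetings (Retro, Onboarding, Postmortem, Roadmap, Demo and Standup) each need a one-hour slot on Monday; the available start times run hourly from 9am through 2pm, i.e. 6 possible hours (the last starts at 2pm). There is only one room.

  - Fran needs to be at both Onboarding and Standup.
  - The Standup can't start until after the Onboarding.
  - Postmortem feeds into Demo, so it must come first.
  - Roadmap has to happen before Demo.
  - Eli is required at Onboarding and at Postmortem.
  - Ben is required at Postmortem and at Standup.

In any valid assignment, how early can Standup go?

Precedence pushes Standup to at least 10am.
Standup at 10am is achievable: Postmortem=11am; Onboarding=9am; Standup=10am; Demo=1pm; Roadmap=12pm; Retro=2pm.

10am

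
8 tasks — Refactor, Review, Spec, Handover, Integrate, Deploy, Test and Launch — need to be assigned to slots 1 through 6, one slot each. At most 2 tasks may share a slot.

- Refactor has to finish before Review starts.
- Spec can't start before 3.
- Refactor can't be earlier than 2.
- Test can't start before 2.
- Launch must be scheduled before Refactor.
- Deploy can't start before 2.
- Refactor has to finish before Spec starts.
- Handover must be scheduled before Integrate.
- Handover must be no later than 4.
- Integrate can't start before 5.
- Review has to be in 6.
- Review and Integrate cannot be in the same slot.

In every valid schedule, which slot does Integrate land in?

5

Integrate's window is 5–6.
Review is fixed at 6, and Integrate can't share a slot with Review.
So Integrate must be 5.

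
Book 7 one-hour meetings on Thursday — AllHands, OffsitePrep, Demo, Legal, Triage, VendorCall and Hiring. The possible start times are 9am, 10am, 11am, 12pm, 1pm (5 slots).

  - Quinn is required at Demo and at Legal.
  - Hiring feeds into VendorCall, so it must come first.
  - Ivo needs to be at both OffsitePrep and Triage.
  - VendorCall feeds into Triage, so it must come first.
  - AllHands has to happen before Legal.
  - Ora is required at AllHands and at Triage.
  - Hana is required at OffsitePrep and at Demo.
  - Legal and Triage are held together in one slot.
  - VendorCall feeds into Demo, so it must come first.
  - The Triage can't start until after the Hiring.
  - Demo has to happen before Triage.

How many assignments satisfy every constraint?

57

Splitting on AllHands: it can be 9am (15), 10am (15), 11am (15), 12pm (12). Listing each branch's schedules as (OffsitePrep, Demo, Legal, Triage, VendorCall, Hiring):
AllHands=9am: (9am,11am,12pm,12pm,10am,9am) (9am,11am,1pm,1pm,10am,9am) (9am,12pm,1pm,1pm,10am,9am) (9am,12pm,1pm,1pm,11am,9am) (9am,12pm,1pm,1pm,11am,10am) (10am,11am,12pm,12pm,10am,9am) (10am,11am,1pm,1pm,10am,9am) (10am,12pm,1pm,1pm,10am,9am) (10am,12pm,1pm,1pm,11am,9am) (10am,12pm,1pm,1pm,11am,10am) (11am,12pm,1pm,1pm,10am,9am) (11am,12pm,1pm,1pm,11am,9am) (11am,12pm,1pm,1pm,11am,10am) (12pm,11am,1pm,1pm,10am,9am) (1pm,11am,12pm,12pm,10am,9am) — 15.
AllHands=10am: (9am,11am,12pm,12pm,10am,9am) (9am,11am,1pm,1pm,10am,9am) (9am,12pm,1pm,1pm,10am,9am) (9am,12pm,1pm,1pm,11am,9am) (9am,12pm,1pm,1pm,11am,10am) (10am,11am,12pm,12pm,10am,9am) (10am,11am,1pm,1pm,10am,9am) (10am,12pm,1pm,1pm,10am,9am) (10am,12pm,1pm,1pm,11am,9am) (10am,12pm,1pm,1pm,11am,10am) (11am,12pm,1pm,1pm,10am,9am) (11am,12pm,1pm,1pm,11am,9am) (11am,12pm,1pm,1pm,11am,10am) (12pm,11am,1pm,1pm,10am,9am) (1pm,11am,12pm,12pm,10am,9am) — 15.
AllHands=11am: (9am,11am,12pm,12pm,10am,9am) (9am,11am,1pm,1pm,10am,9am) (9am,12pm,1pm,1pm,10am,9am) (9am,12pm,1pm,1pm,11am,9am) (9am,12pm,1pm,1pm,11am,10am) (10am,11am,12pm,12pm,10am,9am) (10am,11am,1pm,1pm,10am,9am) (10am,12pm,1pm,1pm,10am,9am) (10am,12pm,1pm,1pm,11am,9am) (10am,12pm,1pm,1pm,11am,10am) (11am,12pm,1pm,1pm,10am,9am) (11am,12pm,1pm,1pm,11am,9am) (11am,12pm,1pm,1pm,11am,10am) (12pm,11am,1pm,1pm,10am,9am) (1pm,11am,12pm,12pm,10am,9am) — 15.
AllHands=12pm: (9am,11am,1pm,1pm,10am,9am) (9am,12pm,1pm,1pm,10am,9am) (9am,12pm,1pm,1pm,11am,9am) (9am,12pm,1pm,1pm,11am,10am) (10am,11am,1pm,1pm,10am,9am) (10am,12pm,1pm,1pm,10am,9am) (10am,12pm,1pm,1pm,11am,9am) (10am,12pm,1pm,1pm,11am,10am) (11am,12pm,1pm,1pm,10am,9am) (11am,12pm,1pm,1pm,11am,9am) (11am,12pm,1pm,1pm,11am,10am) (12pm,11am,1pm,1pm,10am,9am) — 12.
Summing: 15 + 15 + 15 + 12 = 57.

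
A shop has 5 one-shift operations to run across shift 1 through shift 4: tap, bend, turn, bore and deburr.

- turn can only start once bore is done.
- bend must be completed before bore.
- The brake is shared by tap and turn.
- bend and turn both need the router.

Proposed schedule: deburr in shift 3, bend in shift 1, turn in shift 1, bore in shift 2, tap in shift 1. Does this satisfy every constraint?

turn can only start once bore is done — violated.
bend and turn both need the router — violated.
The brake is shared by tap and turn — violated.
bend must be completed before bore — holds.

Invalid. The brake is shared by tap and turn.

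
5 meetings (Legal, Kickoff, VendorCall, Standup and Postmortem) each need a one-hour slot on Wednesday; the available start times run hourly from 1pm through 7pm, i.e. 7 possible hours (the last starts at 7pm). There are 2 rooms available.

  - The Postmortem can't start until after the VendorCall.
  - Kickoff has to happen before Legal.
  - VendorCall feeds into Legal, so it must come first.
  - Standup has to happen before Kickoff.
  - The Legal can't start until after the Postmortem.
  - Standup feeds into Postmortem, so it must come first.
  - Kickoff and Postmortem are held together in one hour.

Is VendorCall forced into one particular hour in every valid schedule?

VendorCall can be 1pm (e.g. Standup -> 1pm, VendorCall -> 1pm, Postmortem -> 2pm, Kickoff -> 2pm, Legal -> 3pm) or 2pm (e.g. Postmortem -> 3pm; VendorCall -> 2pm; Legal -> 4pm; Kickoff -> 3pm; Standup -> 1pm).

No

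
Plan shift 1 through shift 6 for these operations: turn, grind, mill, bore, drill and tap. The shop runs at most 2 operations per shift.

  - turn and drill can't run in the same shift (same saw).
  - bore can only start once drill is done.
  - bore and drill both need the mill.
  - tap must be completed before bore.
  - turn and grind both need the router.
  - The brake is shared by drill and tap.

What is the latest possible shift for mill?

mill at shift 6 is achievable: mill=shift 6, drill=shift 1, tap=shift 2, bore=shift 3, grind=shift 1, turn=shift 2.

shift 6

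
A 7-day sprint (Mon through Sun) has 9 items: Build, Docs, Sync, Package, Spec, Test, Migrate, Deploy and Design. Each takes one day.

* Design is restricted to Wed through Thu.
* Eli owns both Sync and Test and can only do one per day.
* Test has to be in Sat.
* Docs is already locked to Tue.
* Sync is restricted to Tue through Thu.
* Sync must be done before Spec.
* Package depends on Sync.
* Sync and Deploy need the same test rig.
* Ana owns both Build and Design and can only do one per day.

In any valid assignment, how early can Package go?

Wed

Precedence pushes Package to at least Wed.
Package at Wed is achievable: Build in Mon, Test in Sat, Docs in Tue, Design in Wed, Sync in Tue, Migrate in Mon, Package in Wed, Deploy in Mon, Spec in Wed.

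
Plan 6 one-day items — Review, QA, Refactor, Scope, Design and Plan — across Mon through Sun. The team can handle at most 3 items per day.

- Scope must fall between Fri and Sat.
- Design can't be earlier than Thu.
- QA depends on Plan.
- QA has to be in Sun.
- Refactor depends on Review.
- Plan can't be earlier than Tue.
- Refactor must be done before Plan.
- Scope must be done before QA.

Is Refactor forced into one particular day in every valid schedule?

Refactor can be Tue (e.g. Scope -> Fri; Review -> Mon; Design -> Thu; Plan -> Wed; QA -> Sun; Refactor -> Tue) or Wed (e.g. Refactor -> Wed, Scope -> Fri, QA -> Sun, Review -> Mon, Plan -> Thu, Design -> Thu).

No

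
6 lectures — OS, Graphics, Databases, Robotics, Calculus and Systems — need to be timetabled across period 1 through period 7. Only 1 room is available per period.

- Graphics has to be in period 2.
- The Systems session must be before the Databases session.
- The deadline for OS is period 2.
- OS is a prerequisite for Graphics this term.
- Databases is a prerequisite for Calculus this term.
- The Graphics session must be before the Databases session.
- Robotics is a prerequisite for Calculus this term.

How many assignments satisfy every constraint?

15

Splitting on Databases: it can be period 4 (3), period 5 (6), period 6 (6). Listing each branch's schedules as (OS, Graphics, Robotics, Calculus, Systems) by period number:
Databases=period 4: (1,2,5,6,3) (1,2,5,7,3) (1,2,6,7,3) — 3.
Databases=period 5: (1,2,3,6,4) (1,2,3,7,4) (1,2,4,6,3) (1,2,4,7,3) (1,2,6,7,3) (1,2,6,7,4) — 6.
Databases=period 6: (1,2,3,7,4) (1,2,3,7,5) (1,2,4,7,3) (1,2,4,7,5) (1,2,5,7,3) (1,2,5,7,4) — 6.
Summing: 3 + 6 + 6 = 15.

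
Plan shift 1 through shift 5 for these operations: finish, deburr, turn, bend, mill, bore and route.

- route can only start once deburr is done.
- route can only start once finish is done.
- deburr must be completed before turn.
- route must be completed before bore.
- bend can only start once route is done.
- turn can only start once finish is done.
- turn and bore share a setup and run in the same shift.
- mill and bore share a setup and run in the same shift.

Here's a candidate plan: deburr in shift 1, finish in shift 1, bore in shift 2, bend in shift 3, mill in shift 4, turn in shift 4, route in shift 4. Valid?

No — it violates: route must be completed before bore

bend can only start once route is done — violated.
turn can only start once finish is done — holds.
route can only start once finish is done — holds.
mill and bore share a setup and run in the same shift — violated.
deburr must be completed before turn — holds.
route can only start once deburr is done — holds.
route must be completed before bore — violated.
turn and bore share a setup and run in the same shift — violated.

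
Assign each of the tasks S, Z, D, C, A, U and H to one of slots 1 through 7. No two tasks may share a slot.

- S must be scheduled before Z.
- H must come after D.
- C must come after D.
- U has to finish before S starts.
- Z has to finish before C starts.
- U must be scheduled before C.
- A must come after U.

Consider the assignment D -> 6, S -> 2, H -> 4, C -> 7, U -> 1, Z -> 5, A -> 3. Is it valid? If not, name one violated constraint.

Z has to finish before C starts — holds.
U must be scheduled before C — holds.
H must come after D — violated.
C must come after D — holds.
No two tasks may share a slot — holds.
A must come after U — holds.
U has to finish before S starts — holds.
S must be scheduled before Z — holds.

No. H must come after D is not satisfied.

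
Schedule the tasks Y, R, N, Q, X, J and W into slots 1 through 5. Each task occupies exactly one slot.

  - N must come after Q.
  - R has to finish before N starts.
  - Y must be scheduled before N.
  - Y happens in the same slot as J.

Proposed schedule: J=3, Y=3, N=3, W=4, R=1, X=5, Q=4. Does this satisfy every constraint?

Y happens in the same slot as J — holds.
Y must be scheduled before N — violated.
N must come after Q — violated.
R has to finish before N starts — holds.

Invalid. N must come after Q.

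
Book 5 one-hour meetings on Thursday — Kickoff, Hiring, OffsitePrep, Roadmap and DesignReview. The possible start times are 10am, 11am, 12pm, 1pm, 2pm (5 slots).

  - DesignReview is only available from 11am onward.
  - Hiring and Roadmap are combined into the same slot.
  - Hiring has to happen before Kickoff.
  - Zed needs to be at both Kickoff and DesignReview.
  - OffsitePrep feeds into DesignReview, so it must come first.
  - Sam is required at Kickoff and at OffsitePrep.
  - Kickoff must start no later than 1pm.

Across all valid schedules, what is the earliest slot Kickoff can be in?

11am

Precedence pushes Kickoff to at least 11am; Kickoff's own window allows nothing later than 1pm.
Kickoff at 11am is achievable: Roadmap=10am; Hiring=10am; OffsitePrep=10am; Kickoff=11am; DesignReview=12pm.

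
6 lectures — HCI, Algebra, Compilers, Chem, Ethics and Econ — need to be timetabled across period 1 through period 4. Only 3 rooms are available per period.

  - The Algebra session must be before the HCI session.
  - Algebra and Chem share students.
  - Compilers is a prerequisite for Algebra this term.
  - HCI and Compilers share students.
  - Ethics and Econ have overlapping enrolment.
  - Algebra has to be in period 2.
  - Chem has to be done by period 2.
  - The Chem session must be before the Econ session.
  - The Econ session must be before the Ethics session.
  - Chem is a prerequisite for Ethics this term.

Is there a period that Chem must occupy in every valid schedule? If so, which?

period 1

Chem's window is period 1–period 2.
Algebra is fixed at period 2, and Chem can't share a period with Algebra.
So Chem must be period 1.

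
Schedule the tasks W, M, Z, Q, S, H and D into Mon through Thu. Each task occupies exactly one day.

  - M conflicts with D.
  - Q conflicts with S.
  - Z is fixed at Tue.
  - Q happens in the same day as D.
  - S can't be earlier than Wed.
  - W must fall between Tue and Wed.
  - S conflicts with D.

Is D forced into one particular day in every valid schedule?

No

D can be Mon (e.g. D in Mon, M in Tue, H in Mon, S in Wed, Z in Tue, W in Tue, Q in Mon) or Tue (e.g. H -> Mon; Z -> Tue; Q -> Tue; M -> Mon; S -> Wed; D -> Tue; W -> Tue).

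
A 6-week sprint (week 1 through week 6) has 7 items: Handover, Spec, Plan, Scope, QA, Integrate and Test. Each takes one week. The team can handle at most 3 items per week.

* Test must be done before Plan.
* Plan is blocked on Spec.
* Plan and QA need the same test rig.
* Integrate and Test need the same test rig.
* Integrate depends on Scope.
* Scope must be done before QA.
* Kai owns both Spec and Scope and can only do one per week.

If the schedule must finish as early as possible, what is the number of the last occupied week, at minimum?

The precedence chain requires at least 2 distinct weeks.
With at most 3 per week and 7 work items, at least 3 weeks are needed.
3 works (last occupied week: week 3): for example Plan=week 2, Test=week 1, Integrate=week 3, Scope=week 2, Handover=week 1, Spec=week 1, QA=week 3.

week 3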